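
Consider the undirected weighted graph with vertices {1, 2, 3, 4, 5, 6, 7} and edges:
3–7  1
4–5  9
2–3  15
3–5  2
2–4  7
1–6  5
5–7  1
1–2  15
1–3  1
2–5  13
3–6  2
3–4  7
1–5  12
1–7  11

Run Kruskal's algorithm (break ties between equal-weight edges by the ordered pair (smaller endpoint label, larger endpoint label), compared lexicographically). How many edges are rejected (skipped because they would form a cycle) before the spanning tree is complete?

Kruskal: consider edges lightest-first.
1–3 (1): add. Components now {1,3} {2} {4} {5} {6} {7}
3–7 (1): add. Components now {1,3,7} {2} {4} {5} {6}
5–7 (1): add. Components now {1,3,5,7} {2} {4} {6}
3–5 (2): skip — 3 and 5 already connected.
3–6 (2): add. Components now {1,3,5,6,7} {2} {4}
1–6 (5): skip — 1 and 6 already connected.
2–4 (7): add. Components now {1,3,5,6,7} {2,4}
3–4 (7): add. Components now {1,2,3,4,5,6,7}
Edges rejected before the tree was complete: 2.

2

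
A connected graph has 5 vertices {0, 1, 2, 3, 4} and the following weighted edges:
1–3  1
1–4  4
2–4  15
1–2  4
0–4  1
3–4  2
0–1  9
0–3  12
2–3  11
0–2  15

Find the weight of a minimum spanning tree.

8

Prim's algorithm from 1:
Step 1: frontier [1–3 1, 1–2 4, 1–4 4, 0–1 9] → take 1–3 (1); add 3.
Step 2: frontier [1–2 4, 1–4 4, 0–1 9, 3–4 2, 2–3 11, 0–3 12] → take 3–4 (2); add 4.
Step 3: frontier [1–2 4, 0–1 9, 2–3 11, 0–3 12, 0–4 1, 2–4 15] → take 0–4 (1); add 0.
Step 4: frontier [0–2 15, 1–2 4, 2–3 11, 2–4 15] → take 1–2 (4); add 2.
MST edges: 1–3, 3–4, 0–4, 1–2; total weight 1+2+1+4 = 8.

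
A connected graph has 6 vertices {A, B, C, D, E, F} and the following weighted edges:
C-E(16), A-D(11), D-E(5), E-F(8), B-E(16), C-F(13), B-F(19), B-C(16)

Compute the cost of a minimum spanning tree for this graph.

53

Grow the tree from E using Prim:
Step 1: cheapest edge leaving the tree is D-E (5); add D.
Step 2: cheapest edge leaving the tree is E-F (8); add F.
Step 3: cheapest edge leaving the tree is A-D (11); add A.
Step 4: cheapest edge leaving the tree is C-F (13); add C.
Step 5: cheapest edge leaving the tree is B-C (16); add B.
MST edges: D-E, E-F, A-D, C-F, B-C; total weight 5+8+11+13+16 = 53.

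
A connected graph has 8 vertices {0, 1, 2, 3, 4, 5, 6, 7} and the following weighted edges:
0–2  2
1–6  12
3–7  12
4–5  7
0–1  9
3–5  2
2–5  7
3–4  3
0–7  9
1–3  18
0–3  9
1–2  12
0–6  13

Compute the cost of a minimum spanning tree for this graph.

Kruskal's algorithm — process edges by increasing weight (ties by edge label):
0–2 (2): add — endpoints in different components.
3–5 (2): add — endpoints in different components.
3–4 (3): add — endpoints in different components.
2–5 (7): add — endpoints in different components.
4–5 (7): skip — 4 and 5 already connected.
0–1 (9): add — endpoints in different components.
0–3 (9): skip — 0 and 3 already connected.
0–7 (9): add — endpoints in different components.
1–2 (12): skip — 1 and 2 already connected.
1–6 (12): add — endpoints in different components.
MST edges: 0–2, 3–5, 3–4, 2–5, 0–1, 0–7, 1–6; total weight 2+2+3+7+9+9+12 = 44.

44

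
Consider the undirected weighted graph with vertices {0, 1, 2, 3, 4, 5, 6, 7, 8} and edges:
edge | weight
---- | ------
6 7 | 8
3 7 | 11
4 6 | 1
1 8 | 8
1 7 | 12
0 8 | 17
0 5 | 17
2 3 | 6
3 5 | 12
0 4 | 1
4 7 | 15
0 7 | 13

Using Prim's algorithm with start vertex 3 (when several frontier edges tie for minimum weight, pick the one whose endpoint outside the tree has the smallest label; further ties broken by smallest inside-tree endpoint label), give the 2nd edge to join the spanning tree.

3-7

Prim, starting at 3.
Step 1: frontier [2 3 6, 3 7 11, 3 5 12] → take 2 3 (6); add 2.
Step 2: frontier [3 7 11, 3 5 12] → take 3 7 (11); add 7.
Step 3: frontier [3 5 12, 6 7 8, 1 7 12, 0 7 13, 4 7 15] → take 6 7 (8); add 6.
Step 4: frontier [3 5 12, 4 6 1, 1 7 12, 0 7 13, 4 7 15] → take 4 6 (1); add 4.
Step 5: frontier [3 5 12, 0 4 1, 1 7 12, 0 7 13] → take 0 4 (1); add 0.
Step 6: frontier [0 5 17, 0 8 17, 3 5 12, 1 7 12] → take 1 7 (12); add 1.
Step 7: frontier [0 5 17, 0 8 17, 1 8 8, 3 5 12] → take 1 8 (8); add 8.
Step 8: frontier [0 5 17, 3 5 12] → take 3 5 (12); add 5.
The 2nd edge added is 3 7.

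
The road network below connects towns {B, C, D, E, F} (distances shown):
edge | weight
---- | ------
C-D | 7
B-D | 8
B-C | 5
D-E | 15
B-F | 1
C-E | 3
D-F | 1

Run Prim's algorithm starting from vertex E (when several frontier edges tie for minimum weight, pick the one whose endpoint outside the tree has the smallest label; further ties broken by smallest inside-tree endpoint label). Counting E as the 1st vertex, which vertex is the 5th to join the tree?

Prim, starting at E.
Step 1: cheapest edge leaving the tree is C-E (3); add C.
Step 2: cheapest edge leaving the tree is B-C (5); add B.
Step 3: cheapest edge leaving the tree is B-F (1); add F.
Step 4: cheapest edge leaving the tree is D-F (1); add D.
Vertex order: E, C, B, F, D. The 5th vertex is D.

D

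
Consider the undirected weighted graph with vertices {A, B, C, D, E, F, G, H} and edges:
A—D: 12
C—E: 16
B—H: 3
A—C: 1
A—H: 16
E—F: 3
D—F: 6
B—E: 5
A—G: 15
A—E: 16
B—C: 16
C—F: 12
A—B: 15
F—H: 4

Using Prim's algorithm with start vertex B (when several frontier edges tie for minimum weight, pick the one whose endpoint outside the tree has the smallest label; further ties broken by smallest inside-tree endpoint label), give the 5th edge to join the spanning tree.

A-D

Prim, starting at B.
Step 1: cheapest edge leaving the tree is B—H (3); add H.
Step 2: cheapest edge leaving the tree is F—H (4); add F.
Step 3: cheapest edge leaving the tree is E—F (3); add E.
Step 4: cheapest edge leaving the tree is D—F (6); add D.
Step 5: cheapest edge leaving the tree is A—D (12); add A.
Step 6: cheapest edge leaving the tree is A—C (1); add C.
Step 7: cheapest edge leaving the tree is A—G (15); add G.
The 5th edge added is A—D.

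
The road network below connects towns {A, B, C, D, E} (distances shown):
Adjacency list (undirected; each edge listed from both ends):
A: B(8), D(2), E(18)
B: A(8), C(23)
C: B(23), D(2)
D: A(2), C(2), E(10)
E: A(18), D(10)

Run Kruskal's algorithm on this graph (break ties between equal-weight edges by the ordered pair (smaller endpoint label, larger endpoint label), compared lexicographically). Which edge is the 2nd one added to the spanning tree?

C-D

Sort edges by weight, then run Kruskal:
A-D (2): add — endpoints in different components.
C-D (2): add — endpoints in different components.
A-B (8): add — endpoints in different components.
D-E (10): add — endpoints in different components.
The 2nd edge added is C-D.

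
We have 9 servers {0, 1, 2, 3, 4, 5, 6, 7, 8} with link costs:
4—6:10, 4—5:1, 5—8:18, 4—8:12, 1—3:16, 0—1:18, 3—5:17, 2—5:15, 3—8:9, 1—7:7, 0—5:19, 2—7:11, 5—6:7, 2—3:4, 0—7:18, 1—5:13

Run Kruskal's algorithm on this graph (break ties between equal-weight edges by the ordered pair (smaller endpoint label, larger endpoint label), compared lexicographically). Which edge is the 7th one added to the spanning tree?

4-8

Kruskal's algorithm — process edges by increasing weight (ties by edge label):
4—5 (1): add — endpoints in different components.
2—3 (4): add — endpoints in different components.
1—7 (7): add — endpoints in different components.
5—6 (7): add — endpoints in different components.
3—8 (9): add — endpoints in different components.
4—6 (10): skip — 4 and 6 already connected.
2—7 (11): add — endpoints in different components.
4—8 (12): add — endpoints in different components.
1—5 (13): skip — 1 and 5 already connected.
2—5 (15): skip — 2 and 5 already connected.
1—3 (16): skip — 1 and 3 already connected.
3—5 (17): skip — 3 and 5 already connected.
0—1 (18): add — endpoints in different components.
The 7th edge added is 4—8.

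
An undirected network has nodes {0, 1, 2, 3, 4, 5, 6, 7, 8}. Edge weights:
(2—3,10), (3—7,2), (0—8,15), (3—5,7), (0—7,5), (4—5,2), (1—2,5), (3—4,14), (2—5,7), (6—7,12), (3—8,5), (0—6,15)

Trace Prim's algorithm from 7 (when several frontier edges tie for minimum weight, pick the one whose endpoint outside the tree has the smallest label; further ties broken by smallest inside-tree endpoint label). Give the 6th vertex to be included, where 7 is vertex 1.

4

Grow the tree from 7 using Prim:
Step 1: cheapest edge leaving the tree is 3—7 (2); add 3.
Step 2: cheapest edge leaving the tree is 0—7 (5); add 0.
Step 3: cheapest edge leaving the tree is 3—8 (5); add 8.
Step 4: cheapest edge leaving the tree is 3—5 (7); add 5.
Step 5: cheapest edge leaving the tree is 4—5 (2); add 4.
Step 6: cheapest edge leaving the tree is 2—5 (7); add 2.
Step 7: cheapest edge leaving the tree is 1—2 (5); add 1.
Step 8: cheapest edge leaving the tree is 6—7 (12); add 6.
Vertex order: 7, 3, 0, 8, 5, 4, 2, 1, 6. The 6th vertex is 4.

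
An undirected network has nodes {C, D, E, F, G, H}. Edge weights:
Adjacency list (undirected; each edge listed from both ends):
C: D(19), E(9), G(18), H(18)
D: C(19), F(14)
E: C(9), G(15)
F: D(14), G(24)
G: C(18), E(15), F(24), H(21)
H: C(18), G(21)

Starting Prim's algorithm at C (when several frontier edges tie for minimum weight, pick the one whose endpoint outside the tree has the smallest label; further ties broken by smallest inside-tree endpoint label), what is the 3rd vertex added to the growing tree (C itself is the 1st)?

G

Grow the tree from C using Prim:
Step 1: cheapest edge leaving the tree is C-E (9); add E.
Step 2: cheapest edge leaving the tree is E-G (15); add G.
Step 3: cheapest edge leaving the tree is C-H (18); add H.
Step 4: cheapest edge leaving the tree is C-D (19); add D.
Step 5: cheapest edge leaving the tree is D-F (14); add F.
Vertex order: C, E, G, H, D, F. The 3rd vertex is G.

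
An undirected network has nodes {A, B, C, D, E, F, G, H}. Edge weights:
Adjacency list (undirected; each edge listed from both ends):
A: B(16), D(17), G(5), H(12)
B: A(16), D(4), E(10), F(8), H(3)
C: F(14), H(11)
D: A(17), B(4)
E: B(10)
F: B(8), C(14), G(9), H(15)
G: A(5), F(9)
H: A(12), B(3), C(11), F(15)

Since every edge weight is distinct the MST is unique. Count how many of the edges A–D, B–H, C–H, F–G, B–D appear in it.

Sort edges by weight, then run Kruskal:
B–H (3): add — endpoints in different components.
B–D (4): add — endpoints in different components.
A–G (5): add — endpoints in different components.
B–F (8): add — endpoints in different components.
F–G (9): add — endpoints in different components.
B–E (10): add — endpoints in different components.
C–H (11): add — endpoints in different components.
MST edge set: {B–H, B–D, A–G, B–F, F–G, B–E, C–H}.
Of the listed edges, {B–H, C–H, F–G, B–D} are in the MST → 4.

4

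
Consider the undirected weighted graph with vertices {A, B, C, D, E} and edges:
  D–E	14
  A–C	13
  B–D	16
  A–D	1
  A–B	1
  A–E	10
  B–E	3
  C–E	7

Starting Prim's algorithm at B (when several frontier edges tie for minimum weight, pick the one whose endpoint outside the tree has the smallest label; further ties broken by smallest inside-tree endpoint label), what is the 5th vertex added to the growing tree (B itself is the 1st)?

C

Prim, starting at B.
Step 1: frontier [A–B 1, B–E 3, B–D 16] → take A–B (1); add A.
Step 2: frontier [A–D 1, A–E 10, A–C 13, B–E 3, B–D 16] → take A–D (1); add D.
Step 3: frontier [A–E 10, A–C 13, B–E 3, D–E 14] → take B–E (3); add E.
Step 4: frontier [A–C 13, C–E 7] → take C–E (7); add C.
Vertex order: B, A, D, E, C. The 5th vertex is C.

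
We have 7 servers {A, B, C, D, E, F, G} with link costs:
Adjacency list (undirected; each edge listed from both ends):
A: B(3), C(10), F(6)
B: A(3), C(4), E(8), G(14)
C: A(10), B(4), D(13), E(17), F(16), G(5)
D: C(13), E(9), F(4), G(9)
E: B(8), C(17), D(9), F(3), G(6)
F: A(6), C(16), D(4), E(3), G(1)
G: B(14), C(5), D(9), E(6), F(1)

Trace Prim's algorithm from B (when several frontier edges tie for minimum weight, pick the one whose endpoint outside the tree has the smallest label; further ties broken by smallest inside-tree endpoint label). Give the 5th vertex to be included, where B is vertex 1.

Grow the tree from B using Prim:
Step 1: cheapest edge leaving the tree is A—B (3); add A.
Step 2: cheapest edge leaving the tree is B—C (4); add C.
Step 3: cheapest edge leaving the tree is C—G (5); add G.
Step 4: cheapest edge leaving the tree is F—G (1); add F.
Step 5: cheapest edge leaving the tree is E—F (3); add E.
Step 6: cheapest edge leaving the tree is D—F (4); add D.
Vertex order: B, A, C, G, F, E, D. The 5th vertex is F.

F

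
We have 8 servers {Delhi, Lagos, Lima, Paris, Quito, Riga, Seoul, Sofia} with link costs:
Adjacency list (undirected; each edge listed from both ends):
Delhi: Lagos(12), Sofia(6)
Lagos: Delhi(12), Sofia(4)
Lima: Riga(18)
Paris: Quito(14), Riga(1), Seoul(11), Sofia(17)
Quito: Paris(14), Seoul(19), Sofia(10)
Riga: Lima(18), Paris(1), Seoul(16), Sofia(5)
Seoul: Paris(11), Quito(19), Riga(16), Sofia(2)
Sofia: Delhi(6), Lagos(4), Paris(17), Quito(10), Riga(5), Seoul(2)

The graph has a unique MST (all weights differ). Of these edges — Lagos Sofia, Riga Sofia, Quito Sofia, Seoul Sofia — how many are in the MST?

4

Kruskal: consider edges lightest-first.
Paris Riga (1): add — endpoints in different components.
Seoul Sofia (2): add — endpoints in different components.
Lagos Sofia (4): add — endpoints in different components.
Riga Sofia (5): add — endpoints in different components.
Delhi Sofia (6): add — endpoints in different components.
Quito Sofia (10): add — endpoints in different components.
Paris Seoul (11): skip — Paris and Seoul already connected.
Delhi Lagos (12): skip — Delhi and Lagos already connected.
Paris Quito (14): skip — Quito and Paris already connected.
Riga Seoul (16): skip — Riga and Seoul already connected.
Paris Sofia (17): skip — Paris and Sofia already connected.
Lima Riga (18): add — endpoints in different components.
MST edge set: {Paris Riga, Seoul Sofia, Lagos Sofia, Riga Sofia, Delhi Sofia, Quito Sofia, Lima Riga}.
Of the listed edges, {Lagos Sofia, Riga Sofia, Quito Sofia, Seoul Sofia} are in the MST → 4.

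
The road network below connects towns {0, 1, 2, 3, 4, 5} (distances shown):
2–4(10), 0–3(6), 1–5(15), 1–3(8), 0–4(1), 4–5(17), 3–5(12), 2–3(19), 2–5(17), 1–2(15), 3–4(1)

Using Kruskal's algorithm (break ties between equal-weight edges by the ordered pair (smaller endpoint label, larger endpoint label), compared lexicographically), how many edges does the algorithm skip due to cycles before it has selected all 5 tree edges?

1

Kruskal: consider edges lightest-first.
0–4 (1): add — endpoints in different components.
3–4 (1): add — endpoints in different components.
0–3 (6): skip — 0 and 3 already connected.
1–3 (8): add — endpoints in different components.
2–4 (10): add — endpoints in different components.
3–5 (12): add — endpoints in different components.
Edges rejected before the tree was complete: 1.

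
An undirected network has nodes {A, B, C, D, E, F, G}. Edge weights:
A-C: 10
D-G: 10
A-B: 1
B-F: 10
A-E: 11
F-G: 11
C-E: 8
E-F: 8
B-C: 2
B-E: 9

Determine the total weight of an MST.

Prim's algorithm from A:
Step 1: cheapest edge leaving the tree is A-B (1); add B.
Step 2: cheapest edge leaving the tree is B-C (2); add C.
Step 3: cheapest edge leaving the tree is C-E (8); add E.
Step 4: cheapest edge leaving the tree is E-F (8); add F.
Step 5: cheapest edge leaving the tree is F-G (11); add G.
Step 6: cheapest edge leaving the tree is D-G (10); add D.
MST edges: A-B, B-C, C-E, E-F, F-G, D-G; total weight 1+2+8+8+11+10 = 40.

40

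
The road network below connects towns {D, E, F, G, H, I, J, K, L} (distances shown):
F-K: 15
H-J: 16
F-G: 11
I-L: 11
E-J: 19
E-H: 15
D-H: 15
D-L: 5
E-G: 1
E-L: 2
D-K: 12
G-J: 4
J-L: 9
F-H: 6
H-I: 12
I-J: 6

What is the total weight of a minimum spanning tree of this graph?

47

Kruskal: consider edges lightest-first.
E-G (1): add — endpoints in different components.
E-L (2): add — endpoints in different components.
G-J (4): add — endpoints in different components.
D-L (5): add — endpoints in different components.
F-H (6): add — endpoints in different components.
I-J (6): add — endpoints in different components.
J-L (9): skip — J and L already connected.
F-G (11): add — endpoints in different components.
I-L (11): skip — I and L already connected.
D-K (12): add — endpoints in different components.
MST edges: E-G, E-L, G-J, D-L, F-H, I-J, F-G, D-K; total weight 1+2+4+5+6+6+11+12 = 47.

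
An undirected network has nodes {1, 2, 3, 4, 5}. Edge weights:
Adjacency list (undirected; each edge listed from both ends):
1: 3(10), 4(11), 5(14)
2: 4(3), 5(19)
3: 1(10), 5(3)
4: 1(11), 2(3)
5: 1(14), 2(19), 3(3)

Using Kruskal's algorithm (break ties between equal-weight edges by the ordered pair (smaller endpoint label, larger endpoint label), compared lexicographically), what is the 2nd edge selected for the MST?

3-5

Sort edges by weight, then run Kruskal:
2 4 (3): add. Components now {1} {2,4} {3} {5}
3 5 (3): add. Components now {1} {2,4} {3,5}
1 3 (10): add. Components now {1,3,5} {2,4}
1 4 (11): add. Components now {1,2,3,4,5}
The 2nd edge added is 3 5.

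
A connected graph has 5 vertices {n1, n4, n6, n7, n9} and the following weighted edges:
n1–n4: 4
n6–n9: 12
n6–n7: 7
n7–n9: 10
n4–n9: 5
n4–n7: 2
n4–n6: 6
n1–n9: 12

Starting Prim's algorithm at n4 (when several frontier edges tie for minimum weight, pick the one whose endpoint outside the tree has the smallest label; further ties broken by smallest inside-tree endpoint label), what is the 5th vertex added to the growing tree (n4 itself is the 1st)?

n6

Grow the tree from n4 using Prim:
Step 1: cheapest edge leaving the tree is n4–n7 (2); add n7.
Step 2: cheapest edge leaving the tree is n1–n4 (4); add n1.
Step 3: cheapest edge leaving the tree is n4–n9 (5); add n9.
Step 4: cheapest edge leaving the tree is n4–n6 (6); add n6.
Vertex order: n4, n7, n1, n9, n6. The 5th vertex is n6.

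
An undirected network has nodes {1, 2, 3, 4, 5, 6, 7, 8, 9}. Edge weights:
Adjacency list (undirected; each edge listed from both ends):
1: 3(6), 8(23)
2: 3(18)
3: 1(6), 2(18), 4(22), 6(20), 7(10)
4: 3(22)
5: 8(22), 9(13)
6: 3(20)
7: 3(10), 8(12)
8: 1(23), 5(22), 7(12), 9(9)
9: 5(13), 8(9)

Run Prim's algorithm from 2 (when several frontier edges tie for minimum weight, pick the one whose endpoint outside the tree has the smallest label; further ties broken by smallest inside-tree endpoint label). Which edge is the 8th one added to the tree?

3-4

Prim, starting at 2.
Step 1: frontier [2 3 18] → take 2 3 (18); add 3.
Step 2: frontier [1 3 6, 3 7 10, 3 6 20, 3 4 22] → take 1 3 (6); add 1.
Step 3: frontier [1 8 23, 3 7 10, 3 6 20, 3 4 22] → take 3 7 (10); add 7.
Step 4: frontier [1 8 23, 3 6 20, 3 4 22, 7 8 12] → take 7 8 (12); add 8.
Step 5: frontier [3 6 20, 3 4 22, 8 9 9, 5 8 22] → take 8 9 (9); add 9.
Step 6: frontier [3 6 20, 3 4 22, 5 8 22, 5 9 13] → take 5 9 (13); add 5.
Step 7: frontier [3 6 20, 3 4 22] → take 3 6 (20); add 6.
Step 8: frontier [3 4 22] → take 3 4 (22); add 4.
The 8th edge added is 3 4.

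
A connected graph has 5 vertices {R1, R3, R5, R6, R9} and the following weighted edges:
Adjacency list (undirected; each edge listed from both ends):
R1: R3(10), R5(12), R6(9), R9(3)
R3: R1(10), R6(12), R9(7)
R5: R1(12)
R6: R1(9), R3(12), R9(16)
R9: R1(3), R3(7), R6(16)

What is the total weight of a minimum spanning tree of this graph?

31

Kruskal: consider edges lightest-first.
R1 R9 (3): add — endpoints in different components.
R3 R9 (7): add — endpoints in different components.
R1 R6 (9): add — endpoints in different components.
R1 R3 (10): skip — R3 and R1 already connected.
R1 R5 (12): add — endpoints in different components.
MST edges: R1 R9, R3 R9, R1 R6, R1 R5; total weight 3+7+9+12 = 31.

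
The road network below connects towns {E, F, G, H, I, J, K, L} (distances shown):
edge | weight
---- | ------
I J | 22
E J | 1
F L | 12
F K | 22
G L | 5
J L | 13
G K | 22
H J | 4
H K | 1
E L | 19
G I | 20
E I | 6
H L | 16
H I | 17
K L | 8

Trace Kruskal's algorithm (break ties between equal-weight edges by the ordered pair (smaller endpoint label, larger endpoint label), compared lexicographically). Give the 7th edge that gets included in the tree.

Kruskal: consider edges lightest-first.
E J (1): add — endpoints in different components.
H K (1): add — endpoints in different components.
H J (4): add — endpoints in different components.
G L (5): add — endpoints in different components.
E I (6): add — endpoints in different components.
K L (8): add — endpoints in different components.
F L (12): add — endpoints in different components.
The 7th edge added is F L.

F-L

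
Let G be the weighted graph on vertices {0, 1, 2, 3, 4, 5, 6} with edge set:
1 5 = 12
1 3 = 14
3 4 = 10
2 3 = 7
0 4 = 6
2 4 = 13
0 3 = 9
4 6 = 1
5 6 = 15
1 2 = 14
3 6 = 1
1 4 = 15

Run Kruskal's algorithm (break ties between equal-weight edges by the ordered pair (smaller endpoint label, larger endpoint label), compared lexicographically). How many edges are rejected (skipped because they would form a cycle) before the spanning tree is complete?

Kruskal: consider edges lightest-first.
3 6 (1): add — endpoints in different components.
4 6 (1): add — endpoints in different components.
0 4 (6): add — endpoints in different components.
2 3 (7): add — endpoints in different components.
0 3 (9): skip — 0 and 3 already connected.
3 4 (10): skip — 3 and 4 already connected.
1 5 (12): add — endpoints in different components.
2 4 (13): skip — 2 and 4 already connected.
1 2 (14): add — endpoints in different components.
Edges rejected before the tree was complete: 3.

3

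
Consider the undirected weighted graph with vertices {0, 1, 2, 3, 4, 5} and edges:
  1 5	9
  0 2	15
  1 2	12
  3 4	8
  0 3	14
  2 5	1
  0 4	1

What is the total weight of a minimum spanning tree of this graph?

34

Prim's algorithm from 1:
Step 1: frontier [1 5 9, 1 2 12] → take 1 5 (9); add 5.
Step 2: frontier [1 2 12, 2 5 1] → take 2 5 (1); add 2.
Step 3: frontier [0 2 15] → take 0 2 (15); add 0.
Step 4: frontier [0 4 1, 0 3 14] → take 0 4 (1); add 4.
Step 5: frontier [0 3 14, 3 4 8] → take 3 4 (8); add 3.
MST edges: 1 5, 2 5, 0 2, 0 4, 3 4; total weight 9+1+15+1+8 = 34.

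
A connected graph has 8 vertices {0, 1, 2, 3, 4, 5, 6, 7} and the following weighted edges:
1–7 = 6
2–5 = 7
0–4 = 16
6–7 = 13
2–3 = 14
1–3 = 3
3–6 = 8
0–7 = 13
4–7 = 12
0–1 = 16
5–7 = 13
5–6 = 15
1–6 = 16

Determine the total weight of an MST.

Grow the tree from 5 using Prim:
Step 1: cheapest edge leaving the tree is 2–5 (7); add 2.
Step 2: cheapest edge leaving the tree is 5–7 (13); add 7.
Step 3: cheapest edge leaving the tree is 1–7 (6); add 1.
Step 4: cheapest edge leaving the tree is 1–3 (3); add 3.
Step 5: cheapest edge leaving the tree is 3–6 (8); add 6.
Step 6: cheapest edge leaving the tree is 4–7 (12); add 4.
Step 7: cheapest edge leaving the tree is 0–7 (13); add 0.
MST edges: 2–5, 5–7, 1–7, 1–3, 3–6, 4–7, 0–7; total weight 7+13+6+3+8+12+13 = 62.

62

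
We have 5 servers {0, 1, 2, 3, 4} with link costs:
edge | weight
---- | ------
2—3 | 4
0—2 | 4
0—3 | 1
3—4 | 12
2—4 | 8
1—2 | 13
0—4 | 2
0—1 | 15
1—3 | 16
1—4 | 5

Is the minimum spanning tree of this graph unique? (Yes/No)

No

Sort edges by weight, then run Kruskal:
0—3 (1): add. Components now {0,3} {1} {2} {4}
0—4 (2): add. Components now {0,3,4} {1} {2}
0—2 (4): add. Components now {0,2,3,4} {1}
2—3 (4): skip — 2 and 3 already connected.
1—4 (5): add. Components now {0,1,2,3,4}
Non-tree edge 2—3 has weight 4, equal to the heaviest edge on its tree cycle — swapping gives another MST of the same weight. Not unique.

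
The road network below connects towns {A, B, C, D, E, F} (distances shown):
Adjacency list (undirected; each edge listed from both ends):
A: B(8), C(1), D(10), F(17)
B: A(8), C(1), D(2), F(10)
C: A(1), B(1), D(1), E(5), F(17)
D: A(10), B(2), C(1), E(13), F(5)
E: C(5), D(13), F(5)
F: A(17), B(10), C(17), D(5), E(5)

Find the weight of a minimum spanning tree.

Sort edges by weight, then run Kruskal:
A—C (1): add. Components now {A,C} {B} {D} {E} {F}
B—C (1): add. Components now {A,B,C} {D} {E} {F}
C—D (1): add. Components now {A,B,C,D} {E} {F}
B—D (2): skip — B and D already connected.
C—E (5): add. Components now {A,B,C,D,E} {F}
D—F (5): add. Components now {A,B,C,D,E,F}
MST edges: A—C, B—C, C—D, C—E, D—F; total weight 1+1+1+5+5 = 13.

13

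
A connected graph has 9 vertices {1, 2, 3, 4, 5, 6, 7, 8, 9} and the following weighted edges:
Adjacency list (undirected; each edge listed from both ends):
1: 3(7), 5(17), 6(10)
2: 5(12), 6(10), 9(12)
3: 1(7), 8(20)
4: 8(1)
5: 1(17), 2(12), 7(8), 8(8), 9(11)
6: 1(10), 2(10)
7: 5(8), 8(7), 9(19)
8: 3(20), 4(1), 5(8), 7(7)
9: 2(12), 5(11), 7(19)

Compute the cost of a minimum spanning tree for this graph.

Sort edges by weight, then run Kruskal:
4—8 (1): add — endpoints in different components.
1—3 (7): add — endpoints in different components.
7—8 (7): add — endpoints in different components.
5—7 (8): add — endpoints in different components.
5—8 (8): skip — 5 and 8 already connected.
1—6 (10): add — endpoints in different components.
2—6 (10): add — endpoints in different components.
5—9 (11): add — endpoints in different components.
2—5 (12): add — endpoints in different components.
MST edges: 4—8, 1—3, 7—8, 5—7, 1—6, 2—6, 5—9, 2—5; total weight 1+7+7+8+10+10+11+12 = 66.

66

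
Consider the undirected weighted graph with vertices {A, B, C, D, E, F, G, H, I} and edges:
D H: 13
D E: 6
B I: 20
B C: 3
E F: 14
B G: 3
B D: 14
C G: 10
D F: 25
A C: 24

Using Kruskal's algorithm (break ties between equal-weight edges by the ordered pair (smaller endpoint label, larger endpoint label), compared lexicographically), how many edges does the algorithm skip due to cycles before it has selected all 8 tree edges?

Kruskal's algorithm — process edges by increasing weight (ties by edge label):
B C (3): add — endpoints in different components.
B G (3): add — endpoints in different components.
D E (6): add — endpoints in different components.
C G (10): skip — C and G already connected.
D H (13): add — endpoints in different components.
B D (14): add — endpoints in different components.
E F (14): add — endpoints in different components.
B I (20): add — endpoints in different components.
A C (24): add — endpoints in different components.
Edges rejected before the tree was complete: 1.

1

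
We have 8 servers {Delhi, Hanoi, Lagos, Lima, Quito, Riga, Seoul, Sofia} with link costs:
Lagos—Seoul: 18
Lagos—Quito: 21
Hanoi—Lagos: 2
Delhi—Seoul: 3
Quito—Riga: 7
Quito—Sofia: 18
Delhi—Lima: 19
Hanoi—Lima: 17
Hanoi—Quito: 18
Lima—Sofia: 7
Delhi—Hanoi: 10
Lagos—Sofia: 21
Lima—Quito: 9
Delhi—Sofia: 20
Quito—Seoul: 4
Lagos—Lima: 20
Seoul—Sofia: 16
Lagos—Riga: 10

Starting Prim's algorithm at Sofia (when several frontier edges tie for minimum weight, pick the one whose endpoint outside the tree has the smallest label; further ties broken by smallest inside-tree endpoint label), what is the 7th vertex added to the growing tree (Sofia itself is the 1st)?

Hanoi

Prim, starting at Sofia.
Step 1: cheapest edge leaving the tree is Lima—Sofia (7); add Lima.
Step 2: cheapest edge leaving the tree is Lima—Quito (9); add Quito.
Step 3: cheapest edge leaving the tree is Quito—Seoul (4); add Seoul.
Step 4: cheapest edge leaving the tree is Delhi—Seoul (3); add Delhi.
Step 5: cheapest edge leaving the tree is Quito—Riga (7); add Riga.
Step 6: cheapest edge leaving the tree is Delhi—Hanoi (10); add Hanoi.
Step 7: cheapest edge leaving the tree is Hanoi—Lagos (2); add Lagos.
Vertex order: Sofia, Lima, Quito, Seoul, Delhi, Riga, Hanoi, Lagos. The 7th vertex is Hanoi.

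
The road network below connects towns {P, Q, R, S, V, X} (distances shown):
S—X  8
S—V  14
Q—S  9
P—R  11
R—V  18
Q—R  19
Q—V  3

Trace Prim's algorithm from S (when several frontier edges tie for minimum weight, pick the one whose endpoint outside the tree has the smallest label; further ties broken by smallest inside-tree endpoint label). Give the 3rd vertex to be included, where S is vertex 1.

Q

Prim, starting at S.
Step 1: cheapest edge leaving the tree is S—X (8); add X.
Step 2: cheapest edge leaving the tree is Q—S (9); add Q.
Step 3: cheapest edge leaving the tree is Q—V (3); add V.
Step 4: cheapest edge leaving the tree is R—V (18); add R.
Step 5: cheapest edge leaving the tree is P—R (11); add P.
Vertex order: S, X, Q, V, R, P. The 3rd vertex is Q.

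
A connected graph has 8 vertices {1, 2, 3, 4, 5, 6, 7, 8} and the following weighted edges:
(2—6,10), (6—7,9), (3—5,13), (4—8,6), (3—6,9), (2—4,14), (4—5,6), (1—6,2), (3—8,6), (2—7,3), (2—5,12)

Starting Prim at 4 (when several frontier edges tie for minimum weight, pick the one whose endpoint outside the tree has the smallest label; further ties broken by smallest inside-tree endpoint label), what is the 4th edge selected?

3-6

Prim, starting at 4.
Step 1: cheapest edge leaving the tree is 4—5 (6); add 5.
Step 2: cheapest edge leaving the tree is 4—8 (6); add 8.
Step 3: cheapest edge leaving the tree is 3—8 (6); add 3.
Step 4: cheapest edge leaving the tree is 3—6 (9); add 6.
Step 5: cheapest edge leaving the tree is 1—6 (2); add 1.
Step 6: cheapest edge leaving the tree is 6—7 (9); add 7.
Step 7: cheapest edge leaving the tree is 2—7 (3); add 2.
The 4th edge added is 3—6.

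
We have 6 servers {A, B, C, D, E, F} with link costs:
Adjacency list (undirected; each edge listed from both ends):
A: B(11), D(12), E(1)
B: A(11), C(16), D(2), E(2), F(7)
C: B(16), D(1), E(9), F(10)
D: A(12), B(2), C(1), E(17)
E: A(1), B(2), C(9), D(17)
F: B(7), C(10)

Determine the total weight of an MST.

13

Kruskal's algorithm — process edges by increasing weight (ties by edge label):
A–E (1): add — endpoints in different components.
C–D (1): add — endpoints in different components.
B–D (2): add — endpoints in different components.
B–E (2): add — endpoints in different components.
B–F (7): add — endpoints in different components.
MST edges: A–E, C–D, B–D, B–E, B–F; total weight 1+1+2+2+7 = 13.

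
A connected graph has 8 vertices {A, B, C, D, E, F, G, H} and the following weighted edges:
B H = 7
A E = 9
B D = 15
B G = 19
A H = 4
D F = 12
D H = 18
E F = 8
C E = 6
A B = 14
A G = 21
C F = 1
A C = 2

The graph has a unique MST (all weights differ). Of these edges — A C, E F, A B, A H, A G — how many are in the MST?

Kruskal's algorithm — process edges by increasing weight (ties by edge label):
C F (1): add — endpoints in different components.
A C (2): add — endpoints in different components.
A H (4): add — endpoints in different components.
C E (6): add — endpoints in different components.
B H (7): add — endpoints in different components.
E F (8): skip — E and F already connected.
A E (9): skip — A and E already connected.
D F (12): add — endpoints in different components.
A B (14): skip — A and B already connected.
B D (15): skip — B and D already connected.
D H (18): skip — D and H already connected.
B G (19): add — endpoints in different components.
MST edge set: {C F, A C, A H, C E, B H, D F, B G}.
Of the listed edges, {A C, A H} are in the MST → 2.

2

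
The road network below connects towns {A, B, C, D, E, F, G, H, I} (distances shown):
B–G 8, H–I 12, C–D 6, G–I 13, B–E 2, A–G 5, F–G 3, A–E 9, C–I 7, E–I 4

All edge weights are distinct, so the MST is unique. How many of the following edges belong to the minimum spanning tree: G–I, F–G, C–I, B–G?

3

Sort edges by weight, then run Kruskal:
B–E (2): add — endpoints in different components.
F–G (3): add — endpoints in different components.
E–I (4): add — endpoints in different components.
A–G (5): add — endpoints in different components.
C–D (6): add — endpoints in different components.
C–I (7): add — endpoints in different components.
B–G (8): add — endpoints in different components.
A–E (9): skip — A and E already connected.
H–I (12): add — endpoints in different components.
MST edge set: {B–E, F–G, E–I, A–G, C–D, C–I, B–G, H–I}.
Of the listed edges, {F–G, C–I, B–G} are in the MST → 3.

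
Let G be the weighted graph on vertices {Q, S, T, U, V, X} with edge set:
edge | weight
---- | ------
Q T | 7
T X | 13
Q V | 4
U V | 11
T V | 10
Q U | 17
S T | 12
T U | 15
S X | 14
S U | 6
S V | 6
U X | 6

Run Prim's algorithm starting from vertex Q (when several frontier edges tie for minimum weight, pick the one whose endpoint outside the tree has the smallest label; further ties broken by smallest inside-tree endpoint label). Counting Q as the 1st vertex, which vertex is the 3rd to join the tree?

S

Prim, starting at Q.
Step 1: cheapest edge leaving the tree is Q V (4); add V.
Step 2: cheapest edge leaving the tree is S V (6); add S.
Step 3: cheapest edge leaving the tree is S U (6); add U.
Step 4: cheapest edge leaving the tree is U X (6); add X.
Step 5: cheapest edge leaving the tree is Q T (7); add T.
Vertex order: Q, V, S, U, X, T. The 3rd vertex is S.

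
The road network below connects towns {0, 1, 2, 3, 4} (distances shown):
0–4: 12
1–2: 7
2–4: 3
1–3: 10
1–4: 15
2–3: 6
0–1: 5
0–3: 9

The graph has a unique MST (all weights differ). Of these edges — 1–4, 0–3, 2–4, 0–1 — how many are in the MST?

2

Kruskal's algorithm — process edges by increasing weight (ties by edge label):
2–4 (3): add. Components now {0} {1} {2,4} {3}
0–1 (5): add. Components now {0,1} {2,4} {3}
2–3 (6): add. Components now {0,1} {2,3,4}
1–2 (7): add. Components now {0,1,2,3,4}
MST edge set: {2–4, 0–1, 2–3, 1–2}.
Of the listed edges, {2–4, 0–1} are in the MST → 2.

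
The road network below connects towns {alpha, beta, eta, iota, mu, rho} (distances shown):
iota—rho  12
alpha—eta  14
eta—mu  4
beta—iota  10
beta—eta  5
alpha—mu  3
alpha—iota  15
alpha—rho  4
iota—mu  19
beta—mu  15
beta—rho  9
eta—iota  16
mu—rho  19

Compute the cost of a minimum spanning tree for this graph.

26

Kruskal: consider edges lightest-first.
alpha—mu (3): add. Components now {alpha,mu} {eta} {rho} {beta} {iota}
alpha—rho (4): add. Components now {alpha,mu,rho} {eta} {beta} {iota}
eta—mu (4): add. Components now {alpha,eta,mu,rho} {beta} {iota}
beta—eta (5): add. Components now {alpha,beta,eta,mu,rho} {iota}
beta—rho (9): skip — rho and beta already connected.
beta—iota (10): add. Components now {alpha,beta,eta,iota,mu,rho}
MST edges: alpha—mu, alpha—rho, eta—mu, beta—eta, beta—iota; total weight 3+4+4+5+10 = 26.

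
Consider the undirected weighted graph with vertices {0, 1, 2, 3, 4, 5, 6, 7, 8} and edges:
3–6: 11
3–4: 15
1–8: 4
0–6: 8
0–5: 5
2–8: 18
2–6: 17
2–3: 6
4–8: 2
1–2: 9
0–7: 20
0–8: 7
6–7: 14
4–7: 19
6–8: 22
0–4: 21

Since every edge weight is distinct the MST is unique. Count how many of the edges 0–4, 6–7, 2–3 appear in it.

2

Kruskal: consider edges lightest-first.
4–8 (2): add — endpoints in different components.
1–8 (4): add — endpoints in different components.
0–5 (5): add — endpoints in different components.
2–3 (6): add — endpoints in different components.
0–8 (7): add — endpoints in different components.
0–6 (8): add — endpoints in different components.
1–2 (9): add — endpoints in different components.
3–6 (11): skip — 3 and 6 already connected.
6–7 (14): add — endpoints in different components.
MST edge set: {4–8, 1–8, 0–5, 2–3, 0–8, 0–6, 1–2, 6–7}.
Of the listed edges, {6–7, 2–3} are in the MST → 2.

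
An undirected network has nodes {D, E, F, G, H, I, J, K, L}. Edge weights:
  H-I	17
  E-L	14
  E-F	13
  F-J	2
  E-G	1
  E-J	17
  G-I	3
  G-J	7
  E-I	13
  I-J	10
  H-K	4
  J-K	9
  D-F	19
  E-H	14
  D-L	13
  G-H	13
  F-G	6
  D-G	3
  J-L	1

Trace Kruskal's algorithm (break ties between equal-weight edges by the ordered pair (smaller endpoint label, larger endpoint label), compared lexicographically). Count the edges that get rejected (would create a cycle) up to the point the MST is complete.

Kruskal's algorithm — process edges by increasing weight (ties by edge label):
E-G (1): add — endpoints in different components.
J-L (1): add — endpoints in different components.
F-J (2): add — endpoints in different components.
D-G (3): add — endpoints in different components.
G-I (3): add — endpoints in different components.
H-K (4): add — endpoints in different components.
F-G (6): add — endpoints in different components.
G-J (7): skip — G and J already connected.
J-K (9): add — endpoints in different components.
Edges rejected before the tree was complete: 1.

1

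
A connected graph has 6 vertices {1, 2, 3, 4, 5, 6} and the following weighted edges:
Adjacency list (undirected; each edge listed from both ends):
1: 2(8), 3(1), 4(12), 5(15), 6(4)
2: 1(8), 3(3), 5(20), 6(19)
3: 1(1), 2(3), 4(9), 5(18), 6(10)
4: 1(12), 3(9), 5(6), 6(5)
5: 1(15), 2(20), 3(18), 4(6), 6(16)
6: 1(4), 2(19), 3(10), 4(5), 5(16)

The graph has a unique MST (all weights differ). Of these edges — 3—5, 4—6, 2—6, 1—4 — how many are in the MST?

1

Sort edges by weight, then run Kruskal:
1—3 (1): add — endpoints in different components.
2—3 (3): add — endpoints in different components.
1—6 (4): add — endpoints in different components.
4—6 (5): add — endpoints in different components.
4—5 (6): add — endpoints in different components.
MST edge set: {1—3, 2—3, 1—6, 4—6, 4—5}.
Of the listed edges, {4—6} are in the MST → 1.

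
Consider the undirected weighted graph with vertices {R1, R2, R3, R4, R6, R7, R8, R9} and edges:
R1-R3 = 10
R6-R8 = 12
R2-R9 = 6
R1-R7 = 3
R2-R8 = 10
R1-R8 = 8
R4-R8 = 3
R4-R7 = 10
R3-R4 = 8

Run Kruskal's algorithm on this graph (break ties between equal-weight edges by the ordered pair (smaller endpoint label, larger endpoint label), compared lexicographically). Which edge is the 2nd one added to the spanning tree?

Kruskal's algorithm — process edges by increasing weight (ties by edge label):
R1-R7 (3): add — endpoints in different components.
R4-R8 (3): add — endpoints in different components.
R2-R9 (6): add — endpoints in different components.
R1-R8 (8): add — endpoints in different components.
R3-R4 (8): add — endpoints in different components.
R1-R3 (10): skip — R1 and R3 already connected.
R2-R8 (10): add — endpoints in different components.
R4-R7 (10): skip — R4 and R7 already connected.
R6-R8 (12): add — endpoints in different components.
The 2nd edge added is R4-R8.

R4-R8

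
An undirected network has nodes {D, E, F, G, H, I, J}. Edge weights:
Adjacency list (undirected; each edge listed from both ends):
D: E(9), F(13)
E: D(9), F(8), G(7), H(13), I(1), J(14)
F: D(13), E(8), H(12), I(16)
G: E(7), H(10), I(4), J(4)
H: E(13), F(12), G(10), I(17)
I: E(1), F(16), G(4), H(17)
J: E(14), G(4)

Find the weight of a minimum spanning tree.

36

Prim's algorithm from F:
Step 1: frontier [E-F 8, F-H 12, D-F 13, F-I 16] → take E-F (8); add E.
Step 2: frontier [E-I 1, E-G 7, D-E 9, E-H 13, E-J 14, F-H 12, D-F 13, F-I 16] → take E-I (1); add I.
Step 3: frontier [E-G 7, D-E 9, E-H 13, E-J 14, F-H 12, D-F 13, G-I 4, H-I 17] → take G-I (4); add G.
Step 4: frontier [D-E 9, E-H 13, E-J 14, F-H 12, D-F 13, G-J 4, G-H 10, H-I 17] → take G-J (4); add J.
Step 5: frontier [D-E 9, E-H 13, F-H 12, D-F 13, G-H 10, H-I 17] → take D-E (9); add D.
Step 6: frontier [E-H 13, F-H 12, G-H 10, H-I 17] → take G-H (10); add H.
MST edges: E-F, E-I, G-I, G-J, D-E, G-H; total weight 8+1+4+4+9+10 = 36.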